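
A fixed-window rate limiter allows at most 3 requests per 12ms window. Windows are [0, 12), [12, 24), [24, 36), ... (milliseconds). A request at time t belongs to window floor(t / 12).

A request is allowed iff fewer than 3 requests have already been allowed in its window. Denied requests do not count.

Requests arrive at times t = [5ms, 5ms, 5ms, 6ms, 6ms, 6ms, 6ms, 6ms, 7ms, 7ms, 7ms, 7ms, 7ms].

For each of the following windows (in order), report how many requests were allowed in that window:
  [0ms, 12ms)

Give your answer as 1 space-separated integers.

Answer: 3

Derivation:
Processing requests:
  req#1 t=5ms (window 0): ALLOW
  req#2 t=5ms (window 0): ALLOW
  req#3 t=5ms (window 0): ALLOW
  req#4 t=6ms (window 0): DENY
  req#5 t=6ms (window 0): DENY
  req#6 t=6ms (window 0): DENY
  req#7 t=6ms (window 0): DENY
  req#8 t=6ms (window 0): DENY
  req#9 t=7ms (window 0): DENY
  req#10 t=7ms (window 0): DENY
  req#11 t=7ms (window 0): DENY
  req#12 t=7ms (window 0): DENY
  req#13 t=7ms (window 0): DENY

Allowed counts by window: 3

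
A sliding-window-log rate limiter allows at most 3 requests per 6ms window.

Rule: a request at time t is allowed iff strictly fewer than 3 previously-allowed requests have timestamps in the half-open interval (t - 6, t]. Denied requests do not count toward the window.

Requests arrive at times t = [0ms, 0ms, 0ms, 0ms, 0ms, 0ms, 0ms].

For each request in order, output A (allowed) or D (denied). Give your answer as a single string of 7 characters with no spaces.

Tracking allowed requests in the window:
  req#1 t=0ms: ALLOW
  req#2 t=0ms: ALLOW
  req#3 t=0ms: ALLOW
  req#4 t=0ms: DENY
  req#5 t=0ms: DENY
  req#6 t=0ms: DENY
  req#7 t=0ms: DENY

Answer: AAADDDD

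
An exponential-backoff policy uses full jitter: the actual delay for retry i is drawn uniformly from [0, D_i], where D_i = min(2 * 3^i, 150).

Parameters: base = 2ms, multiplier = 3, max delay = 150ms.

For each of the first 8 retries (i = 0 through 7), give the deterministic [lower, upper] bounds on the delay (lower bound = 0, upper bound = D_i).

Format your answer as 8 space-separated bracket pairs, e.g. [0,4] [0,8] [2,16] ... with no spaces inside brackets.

Answer: [0,2] [0,6] [0,18] [0,54] [0,150] [0,150] [0,150] [0,150]

Derivation:
Computing bounds per retry:
  i=0: D_i=min(2*3^0,150)=2, bounds=[0,2]
  i=1: D_i=min(2*3^1,150)=6, bounds=[0,6]
  i=2: D_i=min(2*3^2,150)=18, bounds=[0,18]
  i=3: D_i=min(2*3^3,150)=54, bounds=[0,54]
  i=4: D_i=min(2*3^4,150)=150, bounds=[0,150]
  i=5: D_i=min(2*3^5,150)=150, bounds=[0,150]
  i=6: D_i=min(2*3^6,150)=150, bounds=[0,150]
  i=7: D_i=min(2*3^7,150)=150, bounds=[0,150]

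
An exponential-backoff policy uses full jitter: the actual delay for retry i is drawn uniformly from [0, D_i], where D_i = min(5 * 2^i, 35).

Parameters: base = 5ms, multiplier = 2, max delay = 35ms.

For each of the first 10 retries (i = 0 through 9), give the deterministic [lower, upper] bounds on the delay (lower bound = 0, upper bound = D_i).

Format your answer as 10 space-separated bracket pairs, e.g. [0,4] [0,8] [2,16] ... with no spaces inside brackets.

Computing bounds per retry:
  i=0: D_i=min(5*2^0,35)=5, bounds=[0,5]
  i=1: D_i=min(5*2^1,35)=10, bounds=[0,10]
  i=2: D_i=min(5*2^2,35)=20, bounds=[0,20]
  i=3: D_i=min(5*2^3,35)=35, bounds=[0,35]
  i=4: D_i=min(5*2^4,35)=35, bounds=[0,35]
  i=5: D_i=min(5*2^5,35)=35, bounds=[0,35]
  i=6: D_i=min(5*2^6,35)=35, bounds=[0,35]
  i=7: D_i=min(5*2^7,35)=35, bounds=[0,35]
  i=8: D_i=min(5*2^8,35)=35, bounds=[0,35]
  i=9: D_i=min(5*2^9,35)=35, bounds=[0,35]

Answer: [0,5] [0,10] [0,20] [0,35] [0,35] [0,35] [0,35] [0,35] [0,35] [0,35]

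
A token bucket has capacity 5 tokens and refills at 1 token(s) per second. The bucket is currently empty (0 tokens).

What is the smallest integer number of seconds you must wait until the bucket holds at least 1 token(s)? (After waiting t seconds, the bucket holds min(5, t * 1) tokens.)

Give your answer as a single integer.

Need t * 1 >= 1, so t >= 1/1.
Smallest integer t = ceil(1/1) = 1.

Answer: 1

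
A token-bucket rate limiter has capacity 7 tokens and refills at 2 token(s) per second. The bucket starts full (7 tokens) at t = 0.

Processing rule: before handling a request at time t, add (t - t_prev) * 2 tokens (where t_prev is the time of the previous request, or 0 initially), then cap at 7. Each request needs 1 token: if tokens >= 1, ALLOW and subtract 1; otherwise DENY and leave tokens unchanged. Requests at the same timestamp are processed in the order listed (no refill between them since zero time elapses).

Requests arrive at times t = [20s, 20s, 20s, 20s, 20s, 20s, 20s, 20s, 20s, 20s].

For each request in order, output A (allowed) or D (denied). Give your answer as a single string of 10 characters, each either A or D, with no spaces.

Simulating step by step:
  req#1 t=20s: ALLOW
  req#2 t=20s: ALLOW
  req#3 t=20s: ALLOW
  req#4 t=20s: ALLOW
  req#5 t=20s: ALLOW
  req#6 t=20s: ALLOW
  req#7 t=20s: ALLOW
  req#8 t=20s: DENY
  req#9 t=20s: DENY
  req#10 t=20s: DENY

Answer: AAAAAAADDD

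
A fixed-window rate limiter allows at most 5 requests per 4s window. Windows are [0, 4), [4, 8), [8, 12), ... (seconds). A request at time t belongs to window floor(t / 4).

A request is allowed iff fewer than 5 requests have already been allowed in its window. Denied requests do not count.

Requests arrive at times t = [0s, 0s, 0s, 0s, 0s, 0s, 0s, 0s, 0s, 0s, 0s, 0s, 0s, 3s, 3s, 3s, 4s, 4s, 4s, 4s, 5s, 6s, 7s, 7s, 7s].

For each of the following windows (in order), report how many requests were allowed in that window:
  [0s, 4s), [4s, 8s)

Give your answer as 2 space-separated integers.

Processing requests:
  req#1 t=0s (window 0): ALLOW
  req#2 t=0s (window 0): ALLOW
  req#3 t=0s (window 0): ALLOW
  req#4 t=0s (window 0): ALLOW
  req#5 t=0s (window 0): ALLOW
  req#6 t=0s (window 0): DENY
  req#7 t=0s (window 0): DENY
  req#8 t=0s (window 0): DENY
  req#9 t=0s (window 0): DENY
  req#10 t=0s (window 0): DENY
  req#11 t=0s (window 0): DENY
  req#12 t=0s (window 0): DENY
  req#13 t=0s (window 0): DENY
  req#14 t=3s (window 0): DENY
  req#15 t=3s (window 0): DENY
  req#16 t=3s (window 0): DENY
  req#17 t=4s (window 1): ALLOW
  req#18 t=4s (window 1): ALLOW
  req#19 t=4s (window 1): ALLOW
  req#20 t=4s (window 1): ALLOW
  req#21 t=5s (window 1): ALLOW
  req#22 t=6s (window 1): DENY
  req#23 t=7s (window 1): DENY
  req#24 t=7s (window 1): DENY
  req#25 t=7s (window 1): DENY

Allowed counts by window: 5 5

Answer: 5 5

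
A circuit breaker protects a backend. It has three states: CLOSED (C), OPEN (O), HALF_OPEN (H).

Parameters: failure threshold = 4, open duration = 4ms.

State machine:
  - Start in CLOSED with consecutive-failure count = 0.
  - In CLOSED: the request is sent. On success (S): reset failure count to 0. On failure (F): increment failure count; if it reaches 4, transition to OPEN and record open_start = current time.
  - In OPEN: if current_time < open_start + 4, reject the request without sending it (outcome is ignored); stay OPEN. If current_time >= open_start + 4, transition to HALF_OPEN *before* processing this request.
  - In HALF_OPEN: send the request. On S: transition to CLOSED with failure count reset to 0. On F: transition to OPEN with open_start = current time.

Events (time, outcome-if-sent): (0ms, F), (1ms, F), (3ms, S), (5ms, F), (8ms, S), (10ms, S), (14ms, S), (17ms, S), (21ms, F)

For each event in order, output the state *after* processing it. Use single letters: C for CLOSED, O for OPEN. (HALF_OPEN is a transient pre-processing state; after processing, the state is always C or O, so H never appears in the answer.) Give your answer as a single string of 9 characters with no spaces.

Answer: CCCCCCCCC

Derivation:
State after each event:
  event#1 t=0ms outcome=F: state=CLOSED
  event#2 t=1ms outcome=F: state=CLOSED
  event#3 t=3ms outcome=S: state=CLOSED
  event#4 t=5ms outcome=F: state=CLOSED
  event#5 t=8ms outcome=S: state=CLOSED
  event#6 t=10ms outcome=S: state=CLOSED
  event#7 t=14ms outcome=S: state=CLOSED
  event#8 t=17ms outcome=S: state=CLOSED
  event#9 t=21ms outcome=F: state=CLOSED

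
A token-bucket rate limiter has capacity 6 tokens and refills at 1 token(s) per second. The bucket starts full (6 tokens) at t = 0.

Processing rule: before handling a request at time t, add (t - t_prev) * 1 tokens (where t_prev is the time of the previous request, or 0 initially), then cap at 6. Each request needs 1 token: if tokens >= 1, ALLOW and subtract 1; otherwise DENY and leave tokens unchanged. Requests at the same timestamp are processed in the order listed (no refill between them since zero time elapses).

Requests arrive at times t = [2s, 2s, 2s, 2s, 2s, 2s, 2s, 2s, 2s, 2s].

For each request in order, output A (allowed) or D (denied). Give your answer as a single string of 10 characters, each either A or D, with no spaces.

Simulating step by step:
  req#1 t=2s: ALLOW
  req#2 t=2s: ALLOW
  req#3 t=2s: ALLOW
  req#4 t=2s: ALLOW
  req#5 t=2s: ALLOW
  req#6 t=2s: ALLOW
  req#7 t=2s: DENY
  req#8 t=2s: DENY
  req#9 t=2s: DENY
  req#10 t=2s: DENY

Answer: AAAAAADDDD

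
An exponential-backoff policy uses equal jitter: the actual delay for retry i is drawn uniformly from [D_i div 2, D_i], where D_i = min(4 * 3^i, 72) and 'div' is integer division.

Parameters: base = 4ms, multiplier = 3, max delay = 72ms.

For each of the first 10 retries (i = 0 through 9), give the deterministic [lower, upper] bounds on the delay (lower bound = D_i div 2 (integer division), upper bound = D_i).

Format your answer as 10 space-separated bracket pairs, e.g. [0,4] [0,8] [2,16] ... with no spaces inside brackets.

Computing bounds per retry:
  i=0: D_i=min(4*3^0,72)=4, bounds=[2,4]
  i=1: D_i=min(4*3^1,72)=12, bounds=[6,12]
  i=2: D_i=min(4*3^2,72)=36, bounds=[18,36]
  i=3: D_i=min(4*3^3,72)=72, bounds=[36,72]
  i=4: D_i=min(4*3^4,72)=72, bounds=[36,72]
  i=5: D_i=min(4*3^5,72)=72, bounds=[36,72]
  i=6: D_i=min(4*3^6,72)=72, bounds=[36,72]
  i=7: D_i=min(4*3^7,72)=72, bounds=[36,72]
  i=8: D_i=min(4*3^8,72)=72, bounds=[36,72]
  i=9: D_i=min(4*3^9,72)=72, bounds=[36,72]

Answer: [2,4] [6,12] [18,36] [36,72] [36,72] [36,72] [36,72] [36,72] [36,72] [36,72]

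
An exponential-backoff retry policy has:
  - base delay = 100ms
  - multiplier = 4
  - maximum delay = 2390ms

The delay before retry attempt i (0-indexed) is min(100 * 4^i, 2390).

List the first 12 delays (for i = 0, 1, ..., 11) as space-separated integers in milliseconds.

Answer: 100 400 1600 2390 2390 2390 2390 2390 2390 2390 2390 2390

Derivation:
Computing each delay:
  i=0: min(100*4^0, 2390) = 100
  i=1: min(100*4^1, 2390) = 400
  i=2: min(100*4^2, 2390) = 1600
  i=3: min(100*4^3, 2390) = 2390
  i=4: min(100*4^4, 2390) = 2390
  i=5: min(100*4^5, 2390) = 2390
  i=6: min(100*4^6, 2390) = 2390
  i=7: min(100*4^7, 2390) = 2390
  i=8: min(100*4^8, 2390) = 2390
  i=9: min(100*4^9, 2390) = 2390
  i=10: min(100*4^10, 2390) = 2390
  i=11: min(100*4^11, 2390) = 2390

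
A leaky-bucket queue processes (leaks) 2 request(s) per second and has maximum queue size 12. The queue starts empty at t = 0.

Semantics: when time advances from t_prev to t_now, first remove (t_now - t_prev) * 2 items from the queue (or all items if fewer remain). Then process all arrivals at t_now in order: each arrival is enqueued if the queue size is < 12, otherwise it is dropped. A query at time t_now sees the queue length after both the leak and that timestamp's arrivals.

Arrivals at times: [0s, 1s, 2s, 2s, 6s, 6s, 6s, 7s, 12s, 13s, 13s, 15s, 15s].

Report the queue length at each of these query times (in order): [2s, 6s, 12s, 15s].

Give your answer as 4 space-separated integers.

Queue lengths at query times:
  query t=2s: backlog = 2
  query t=6s: backlog = 3
  query t=12s: backlog = 1
  query t=15s: backlog = 2

Answer: 2 3 1 2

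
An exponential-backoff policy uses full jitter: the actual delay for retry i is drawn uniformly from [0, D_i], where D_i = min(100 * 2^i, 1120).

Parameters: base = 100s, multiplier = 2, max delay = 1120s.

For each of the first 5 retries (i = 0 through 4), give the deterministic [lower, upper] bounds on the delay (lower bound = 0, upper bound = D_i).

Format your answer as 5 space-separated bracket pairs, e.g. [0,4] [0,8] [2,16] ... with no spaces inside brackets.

Computing bounds per retry:
  i=0: D_i=min(100*2^0,1120)=100, bounds=[0,100]
  i=1: D_i=min(100*2^1,1120)=200, bounds=[0,200]
  i=2: D_i=min(100*2^2,1120)=400, bounds=[0,400]
  i=3: D_i=min(100*2^3,1120)=800, bounds=[0,800]
  i=4: D_i=min(100*2^4,1120)=1120, bounds=[0,1120]

Answer: [0,100] [0,200] [0,400] [0,800] [0,1120]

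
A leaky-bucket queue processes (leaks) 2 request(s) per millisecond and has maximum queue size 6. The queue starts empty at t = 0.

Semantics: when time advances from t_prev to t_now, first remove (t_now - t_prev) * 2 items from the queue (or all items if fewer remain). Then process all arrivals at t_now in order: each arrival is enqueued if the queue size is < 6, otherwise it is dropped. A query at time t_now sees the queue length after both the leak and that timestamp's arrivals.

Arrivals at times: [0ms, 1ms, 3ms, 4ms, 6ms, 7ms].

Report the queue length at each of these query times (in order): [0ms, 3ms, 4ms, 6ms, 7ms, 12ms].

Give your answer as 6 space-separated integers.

Queue lengths at query times:
  query t=0ms: backlog = 1
  query t=3ms: backlog = 1
  query t=4ms: backlog = 1
  query t=6ms: backlog = 1
  query t=7ms: backlog = 1
  query t=12ms: backlog = 0

Answer: 1 1 1 1 1 0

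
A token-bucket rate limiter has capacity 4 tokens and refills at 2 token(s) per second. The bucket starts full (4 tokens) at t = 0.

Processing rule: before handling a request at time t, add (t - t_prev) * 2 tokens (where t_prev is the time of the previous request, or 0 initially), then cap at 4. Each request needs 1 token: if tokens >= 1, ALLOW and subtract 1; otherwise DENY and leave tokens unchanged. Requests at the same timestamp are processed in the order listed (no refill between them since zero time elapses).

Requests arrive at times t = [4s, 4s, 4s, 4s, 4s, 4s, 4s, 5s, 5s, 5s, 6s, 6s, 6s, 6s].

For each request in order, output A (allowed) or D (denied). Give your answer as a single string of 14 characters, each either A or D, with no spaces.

Answer: AAAADDDAADAADD

Derivation:
Simulating step by step:
  req#1 t=4s: ALLOW
  req#2 t=4s: ALLOW
  req#3 t=4s: ALLOW
  req#4 t=4s: ALLOW
  req#5 t=4s: DENY
  req#6 t=4s: DENY
  req#7 t=4s: DENY
  req#8 t=5s: ALLOW
  req#9 t=5s: ALLOW
  req#10 t=5s: DENY
  req#11 t=6s: ALLOW
  req#12 t=6s: ALLOW
  req#13 t=6s: DENY
  req#14 t=6s: DENY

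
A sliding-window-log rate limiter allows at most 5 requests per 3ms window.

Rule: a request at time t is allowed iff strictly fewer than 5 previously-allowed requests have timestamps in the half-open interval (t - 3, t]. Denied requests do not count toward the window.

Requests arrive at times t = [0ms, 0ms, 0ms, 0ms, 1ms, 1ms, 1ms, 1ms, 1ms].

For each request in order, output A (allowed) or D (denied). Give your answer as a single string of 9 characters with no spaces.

Answer: AAAAADDDD

Derivation:
Tracking allowed requests in the window:
  req#1 t=0ms: ALLOW
  req#2 t=0ms: ALLOW
  req#3 t=0ms: ALLOW
  req#4 t=0ms: ALLOW
  req#5 t=1ms: ALLOW
  req#6 t=1ms: DENY
  req#7 t=1ms: DENY
  req#8 t=1ms: DENY
  req#9 t=1ms: DENY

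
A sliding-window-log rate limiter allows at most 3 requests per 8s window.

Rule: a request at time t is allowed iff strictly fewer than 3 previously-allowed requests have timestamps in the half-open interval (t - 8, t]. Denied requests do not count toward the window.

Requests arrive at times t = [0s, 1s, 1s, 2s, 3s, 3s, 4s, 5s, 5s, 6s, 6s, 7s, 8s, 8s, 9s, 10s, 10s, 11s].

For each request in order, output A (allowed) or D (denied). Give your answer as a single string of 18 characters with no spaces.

Answer: AAADDDDDDDDDADAADD

Derivation:
Tracking allowed requests in the window:
  req#1 t=0s: ALLOW
  req#2 t=1s: ALLOW
  req#3 t=1s: ALLOW
  req#4 t=2s: DENY
  req#5 t=3s: DENY
  req#6 t=3s: DENY
  req#7 t=4s: DENY
  req#8 t=5s: DENY
  req#9 t=5s: DENY
  req#10 t=6s: DENY
  req#11 t=6s: DENY
  req#12 t=7s: DENY
  req#13 t=8s: ALLOW
  req#14 t=8s: DENY
  req#15 t=9s: ALLOW
  req#16 t=10s: ALLOW
  req#17 t=10s: DENY
  req#18 t=11s: DENY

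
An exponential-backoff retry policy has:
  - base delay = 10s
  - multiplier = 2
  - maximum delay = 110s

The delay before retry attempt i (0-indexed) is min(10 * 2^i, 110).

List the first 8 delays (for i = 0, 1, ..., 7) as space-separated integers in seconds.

Answer: 10 20 40 80 110 110 110 110

Derivation:
Computing each delay:
  i=0: min(10*2^0, 110) = 10
  i=1: min(10*2^1, 110) = 20
  i=2: min(10*2^2, 110) = 40
  i=3: min(10*2^3, 110) = 80
  i=4: min(10*2^4, 110) = 110
  i=5: min(10*2^5, 110) = 110
  i=6: min(10*2^6, 110) = 110
  i=7: min(10*2^7, 110) = 110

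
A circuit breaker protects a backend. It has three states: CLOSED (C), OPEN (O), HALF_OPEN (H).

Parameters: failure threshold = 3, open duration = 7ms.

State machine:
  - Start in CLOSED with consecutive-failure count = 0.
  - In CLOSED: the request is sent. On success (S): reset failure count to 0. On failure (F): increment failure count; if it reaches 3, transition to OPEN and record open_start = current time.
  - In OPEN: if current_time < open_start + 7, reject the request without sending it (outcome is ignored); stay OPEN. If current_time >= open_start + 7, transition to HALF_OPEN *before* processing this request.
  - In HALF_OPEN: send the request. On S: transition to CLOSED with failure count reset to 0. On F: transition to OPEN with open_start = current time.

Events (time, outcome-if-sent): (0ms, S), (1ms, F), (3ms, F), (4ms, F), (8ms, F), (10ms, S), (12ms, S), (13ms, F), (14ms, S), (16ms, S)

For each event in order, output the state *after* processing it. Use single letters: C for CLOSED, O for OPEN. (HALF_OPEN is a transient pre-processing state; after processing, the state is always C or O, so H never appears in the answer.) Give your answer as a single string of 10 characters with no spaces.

State after each event:
  event#1 t=0ms outcome=S: state=CLOSED
  event#2 t=1ms outcome=F: state=CLOSED
  event#3 t=3ms outcome=F: state=CLOSED
  event#4 t=4ms outcome=F: state=OPEN
  event#5 t=8ms outcome=F: state=OPEN
  event#6 t=10ms outcome=S: state=OPEN
  event#7 t=12ms outcome=S: state=CLOSED
  event#8 t=13ms outcome=F: state=CLOSED
  event#9 t=14ms outcome=S: state=CLOSED
  event#10 t=16ms outcome=S: state=CLOSED

Answer: CCCOOOCCCC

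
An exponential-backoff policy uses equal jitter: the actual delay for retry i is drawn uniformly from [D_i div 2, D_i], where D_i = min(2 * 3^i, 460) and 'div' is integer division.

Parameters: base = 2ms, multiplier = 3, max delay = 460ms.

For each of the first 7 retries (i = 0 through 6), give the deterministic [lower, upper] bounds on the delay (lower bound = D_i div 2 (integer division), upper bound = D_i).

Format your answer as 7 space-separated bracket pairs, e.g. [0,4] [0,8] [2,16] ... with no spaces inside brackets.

Computing bounds per retry:
  i=0: D_i=min(2*3^0,460)=2, bounds=[1,2]
  i=1: D_i=min(2*3^1,460)=6, bounds=[3,6]
  i=2: D_i=min(2*3^2,460)=18, bounds=[9,18]
  i=3: D_i=min(2*3^3,460)=54, bounds=[27,54]
  i=4: D_i=min(2*3^4,460)=162, bounds=[81,162]
  i=5: D_i=min(2*3^5,460)=460, bounds=[230,460]
  i=6: D_i=min(2*3^6,460)=460, bounds=[230,460]

Answer: [1,2] [3,6] [9,18] [27,54] [81,162] [230,460] [230,460]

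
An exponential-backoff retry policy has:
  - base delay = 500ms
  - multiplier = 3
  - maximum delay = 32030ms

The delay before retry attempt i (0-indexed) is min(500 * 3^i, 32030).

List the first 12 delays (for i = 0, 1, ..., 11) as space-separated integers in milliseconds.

Answer: 500 1500 4500 13500 32030 32030 32030 32030 32030 32030 32030 32030

Derivation:
Computing each delay:
  i=0: min(500*3^0, 32030) = 500
  i=1: min(500*3^1, 32030) = 1500
  i=2: min(500*3^2, 32030) = 4500
  i=3: min(500*3^3, 32030) = 13500
  i=4: min(500*3^4, 32030) = 32030
  i=5: min(500*3^5, 32030) = 32030
  i=6: min(500*3^6, 32030) = 32030
  i=7: min(500*3^7, 32030) = 32030
  i=8: min(500*3^8, 32030) = 32030
  i=9: min(500*3^9, 32030) = 32030
  i=10: min(500*3^10, 32030) = 32030
  i=11: min(500*3^11, 32030) = 32030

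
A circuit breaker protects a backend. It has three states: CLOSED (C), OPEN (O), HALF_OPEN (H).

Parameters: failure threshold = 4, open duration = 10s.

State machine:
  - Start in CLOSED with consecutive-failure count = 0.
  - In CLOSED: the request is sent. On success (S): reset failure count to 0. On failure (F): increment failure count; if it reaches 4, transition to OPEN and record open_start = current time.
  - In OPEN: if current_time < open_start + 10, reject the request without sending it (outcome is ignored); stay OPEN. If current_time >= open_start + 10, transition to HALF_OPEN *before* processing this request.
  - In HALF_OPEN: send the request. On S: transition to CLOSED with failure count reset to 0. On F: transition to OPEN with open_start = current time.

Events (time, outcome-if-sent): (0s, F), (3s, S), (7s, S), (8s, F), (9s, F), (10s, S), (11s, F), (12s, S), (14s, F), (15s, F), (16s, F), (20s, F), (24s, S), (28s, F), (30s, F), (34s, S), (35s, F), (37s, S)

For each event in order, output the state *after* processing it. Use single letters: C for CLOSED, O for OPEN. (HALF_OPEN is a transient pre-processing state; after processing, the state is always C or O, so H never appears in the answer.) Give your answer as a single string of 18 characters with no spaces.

Answer: CCCCCCCCCCCOOOOOOO

Derivation:
State after each event:
  event#1 t=0s outcome=F: state=CLOSED
  event#2 t=3s outcome=S: state=CLOSED
  event#3 t=7s outcome=S: state=CLOSED
  event#4 t=8s outcome=F: state=CLOSED
  event#5 t=9s outcome=F: state=CLOSED
  event#6 t=10s outcome=S: state=CLOSED
  event#7 t=11s outcome=F: state=CLOSED
  event#8 t=12s outcome=S: state=CLOSED
  event#9 t=14s outcome=F: state=CLOSED
  event#10 t=15s outcome=F: state=CLOSED
  event#11 t=16s outcome=F: state=CLOSED
  event#12 t=20s outcome=F: state=OPEN
  event#13 t=24s outcome=S: state=OPEN
  event#14 t=28s outcome=F: state=OPEN
  event#15 t=30s outcome=F: state=OPEN
  event#16 t=34s outcome=S: state=OPEN
  event#17 t=35s outcome=F: state=OPEN
  event#18 t=37s outcome=S: state=OPEN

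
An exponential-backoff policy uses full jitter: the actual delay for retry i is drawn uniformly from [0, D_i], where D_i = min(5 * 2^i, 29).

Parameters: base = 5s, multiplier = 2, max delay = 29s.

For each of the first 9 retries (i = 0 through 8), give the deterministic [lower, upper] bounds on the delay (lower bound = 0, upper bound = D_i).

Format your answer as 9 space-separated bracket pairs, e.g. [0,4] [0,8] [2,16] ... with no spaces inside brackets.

Answer: [0,5] [0,10] [0,20] [0,29] [0,29] [0,29] [0,29] [0,29] [0,29]

Derivation:
Computing bounds per retry:
  i=0: D_i=min(5*2^0,29)=5, bounds=[0,5]
  i=1: D_i=min(5*2^1,29)=10, bounds=[0,10]
  i=2: D_i=min(5*2^2,29)=20, bounds=[0,20]
  i=3: D_i=min(5*2^3,29)=29, bounds=[0,29]
  i=4: D_i=min(5*2^4,29)=29, bounds=[0,29]
  i=5: D_i=min(5*2^5,29)=29, bounds=[0,29]
  i=6: D_i=min(5*2^6,29)=29, bounds=[0,29]
  i=7: D_i=min(5*2^7,29)=29, bounds=[0,29]
  i=8: D_i=min(5*2^8,29)=29, bounds=[0,29]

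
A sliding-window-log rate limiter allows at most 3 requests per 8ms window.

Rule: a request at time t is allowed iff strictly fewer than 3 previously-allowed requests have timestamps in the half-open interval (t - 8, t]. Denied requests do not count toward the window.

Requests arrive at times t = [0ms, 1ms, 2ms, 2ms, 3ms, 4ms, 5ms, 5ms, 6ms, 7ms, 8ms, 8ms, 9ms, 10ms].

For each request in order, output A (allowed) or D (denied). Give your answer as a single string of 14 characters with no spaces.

Tracking allowed requests in the window:
  req#1 t=0ms: ALLOW
  req#2 t=1ms: ALLOW
  req#3 t=2ms: ALLOW
  req#4 t=2ms: DENY
  req#5 t=3ms: DENY
  req#6 t=4ms: DENY
  req#7 t=5ms: DENY
  req#8 t=5ms: DENY
  req#9 t=6ms: DENY
  req#10 t=7ms: DENY
  req#11 t=8ms: ALLOW
  req#12 t=8ms: DENY
  req#13 t=9ms: ALLOW
  req#14 t=10ms: ALLOW

Answer: AAADDDDDDDADAA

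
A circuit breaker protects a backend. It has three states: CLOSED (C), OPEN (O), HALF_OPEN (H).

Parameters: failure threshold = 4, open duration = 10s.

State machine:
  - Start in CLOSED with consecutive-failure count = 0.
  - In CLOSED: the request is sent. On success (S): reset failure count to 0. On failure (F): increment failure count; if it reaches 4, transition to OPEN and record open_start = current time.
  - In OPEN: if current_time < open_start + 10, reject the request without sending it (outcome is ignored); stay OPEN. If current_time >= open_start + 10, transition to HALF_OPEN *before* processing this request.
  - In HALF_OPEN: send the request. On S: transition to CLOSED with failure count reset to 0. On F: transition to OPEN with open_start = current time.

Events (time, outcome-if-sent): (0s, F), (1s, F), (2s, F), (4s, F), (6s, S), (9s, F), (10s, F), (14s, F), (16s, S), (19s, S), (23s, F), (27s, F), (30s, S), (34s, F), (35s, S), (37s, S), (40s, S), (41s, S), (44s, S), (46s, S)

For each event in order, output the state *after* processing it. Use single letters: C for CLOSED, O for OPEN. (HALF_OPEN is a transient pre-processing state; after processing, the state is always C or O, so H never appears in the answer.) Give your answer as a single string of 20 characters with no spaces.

State after each event:
  event#1 t=0s outcome=F: state=CLOSED
  event#2 t=1s outcome=F: state=CLOSED
  event#3 t=2s outcome=F: state=CLOSED
  event#4 t=4s outcome=F: state=OPEN
  event#5 t=6s outcome=S: state=OPEN
  event#6 t=9s outcome=F: state=OPEN
  event#7 t=10s outcome=F: state=OPEN
  event#8 t=14s outcome=F: state=OPEN
  event#9 t=16s outcome=S: state=OPEN
  event#10 t=19s outcome=S: state=OPEN
  event#11 t=23s outcome=F: state=OPEN
  event#12 t=27s outcome=F: state=OPEN
  event#13 t=30s outcome=S: state=OPEN
  event#14 t=34s outcome=F: state=OPEN
  event#15 t=35s outcome=S: state=OPEN
  event#16 t=37s outcome=S: state=CLOSED
  event#17 t=40s outcome=S: state=CLOSED
  event#18 t=41s outcome=S: state=CLOSED
  event#19 t=44s outcome=S: state=CLOSED
  event#20 t=46s outcome=S: state=CLOSED

Answer: CCCOOOOOOOOOOOOCCCCC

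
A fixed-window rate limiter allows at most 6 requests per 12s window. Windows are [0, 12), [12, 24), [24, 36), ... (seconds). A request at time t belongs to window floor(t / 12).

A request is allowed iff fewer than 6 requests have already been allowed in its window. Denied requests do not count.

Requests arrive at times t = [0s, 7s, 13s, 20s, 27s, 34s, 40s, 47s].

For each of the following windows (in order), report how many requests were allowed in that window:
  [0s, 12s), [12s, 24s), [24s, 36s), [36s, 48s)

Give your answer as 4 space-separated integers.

Processing requests:
  req#1 t=0s (window 0): ALLOW
  req#2 t=7s (window 0): ALLOW
  req#3 t=13s (window 1): ALLOW
  req#4 t=20s (window 1): ALLOW
  req#5 t=27s (window 2): ALLOW
  req#6 t=34s (window 2): ALLOW
  req#7 t=40s (window 3): ALLOW
  req#8 t=47s (window 3): ALLOW

Allowed counts by window: 2 2 2 2

Answer: 2 2 2 2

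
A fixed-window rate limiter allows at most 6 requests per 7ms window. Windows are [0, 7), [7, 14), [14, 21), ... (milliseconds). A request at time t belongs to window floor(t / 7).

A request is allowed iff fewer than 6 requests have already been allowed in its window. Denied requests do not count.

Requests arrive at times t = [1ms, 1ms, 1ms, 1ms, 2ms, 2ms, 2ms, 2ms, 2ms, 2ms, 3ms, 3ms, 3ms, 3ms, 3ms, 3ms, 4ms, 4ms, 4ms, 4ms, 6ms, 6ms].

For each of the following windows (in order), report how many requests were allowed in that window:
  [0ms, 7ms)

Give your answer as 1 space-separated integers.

Processing requests:
  req#1 t=1ms (window 0): ALLOW
  req#2 t=1ms (window 0): ALLOW
  req#3 t=1ms (window 0): ALLOW
  req#4 t=1ms (window 0): ALLOW
  req#5 t=2ms (window 0): ALLOW
  req#6 t=2ms (window 0): ALLOW
  req#7 t=2ms (window 0): DENY
  req#8 t=2ms (window 0): DENY
  req#9 t=2ms (window 0): DENY
  req#10 t=2ms (window 0): DENY
  req#11 t=3ms (window 0): DENY
  req#12 t=3ms (window 0): DENY
  req#13 t=3ms (window 0): DENY
  req#14 t=3ms (window 0): DENY
  req#15 t=3ms (window 0): DENY
  req#16 t=3ms (window 0): DENY
  req#17 t=4ms (window 0): DENY
  req#18 t=4ms (window 0): DENY
  req#19 t=4ms (window 0): DENY
  req#20 t=4ms (window 0): DENY
  req#21 t=6ms (window 0): DENY
  req#22 t=6ms (window 0): DENY

Allowed counts by window: 6

Answer: 6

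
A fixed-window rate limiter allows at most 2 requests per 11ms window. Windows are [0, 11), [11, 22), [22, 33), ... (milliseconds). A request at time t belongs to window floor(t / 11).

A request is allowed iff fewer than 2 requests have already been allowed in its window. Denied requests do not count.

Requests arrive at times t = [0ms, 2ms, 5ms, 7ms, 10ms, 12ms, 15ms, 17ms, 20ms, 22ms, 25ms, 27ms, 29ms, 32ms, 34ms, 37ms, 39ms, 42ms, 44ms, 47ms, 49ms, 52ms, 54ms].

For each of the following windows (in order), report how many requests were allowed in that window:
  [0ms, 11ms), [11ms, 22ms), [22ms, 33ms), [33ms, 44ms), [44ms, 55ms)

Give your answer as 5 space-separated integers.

Answer: 2 2 2 2 2

Derivation:
Processing requests:
  req#1 t=0ms (window 0): ALLOW
  req#2 t=2ms (window 0): ALLOW
  req#3 t=5ms (window 0): DENY
  req#4 t=7ms (window 0): DENY
  req#5 t=10ms (window 0): DENY
  req#6 t=12ms (window 1): ALLOW
  req#7 t=15ms (window 1): ALLOW
  req#8 t=17ms (window 1): DENY
  req#9 t=20ms (window 1): DENY
  req#10 t=22ms (window 2): ALLOW
  req#11 t=25ms (window 2): ALLOW
  req#12 t=27ms (window 2): DENY
  req#13 t=29ms (window 2): DENY
  req#14 t=32ms (window 2): DENY
  req#15 t=34ms (window 3): ALLOW
  req#16 t=37ms (window 3): ALLOW
  req#17 t=39ms (window 3): DENY
  req#18 t=42ms (window 3): DENY
  req#19 t=44ms (window 4): ALLOW
  req#20 t=47ms (window 4): ALLOW
  req#21 t=49ms (window 4): DENY
  req#22 t=52ms (window 4): DENY
  req#23 t=54ms (window 4): DENY

Allowed counts by window: 2 2 2 2 2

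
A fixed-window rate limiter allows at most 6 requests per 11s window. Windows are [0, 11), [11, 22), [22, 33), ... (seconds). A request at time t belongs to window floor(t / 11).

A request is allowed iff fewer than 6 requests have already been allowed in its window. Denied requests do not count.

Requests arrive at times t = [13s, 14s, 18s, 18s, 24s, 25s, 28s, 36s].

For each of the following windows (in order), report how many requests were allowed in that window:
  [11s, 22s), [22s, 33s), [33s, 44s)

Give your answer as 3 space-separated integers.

Answer: 4 3 1

Derivation:
Processing requests:
  req#1 t=13s (window 1): ALLOW
  req#2 t=14s (window 1): ALLOW
  req#3 t=18s (window 1): ALLOW
  req#4 t=18s (window 1): ALLOW
  req#5 t=24s (window 2): ALLOW
  req#6 t=25s (window 2): ALLOW
  req#7 t=28s (window 2): ALLOW
  req#8 t=36s (window 3): ALLOW

Allowed counts by window: 4 3 1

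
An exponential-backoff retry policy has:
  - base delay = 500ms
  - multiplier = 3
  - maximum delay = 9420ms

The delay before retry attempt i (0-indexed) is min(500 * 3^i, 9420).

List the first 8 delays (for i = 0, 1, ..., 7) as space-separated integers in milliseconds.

Computing each delay:
  i=0: min(500*3^0, 9420) = 500
  i=1: min(500*3^1, 9420) = 1500
  i=2: min(500*3^2, 9420) = 4500
  i=3: min(500*3^3, 9420) = 9420
  i=4: min(500*3^4, 9420) = 9420
  i=5: min(500*3^5, 9420) = 9420
  i=6: min(500*3^6, 9420) = 9420
  i=7: min(500*3^7, 9420) = 9420

Answer: 500 1500 4500 9420 9420 9420 9420 9420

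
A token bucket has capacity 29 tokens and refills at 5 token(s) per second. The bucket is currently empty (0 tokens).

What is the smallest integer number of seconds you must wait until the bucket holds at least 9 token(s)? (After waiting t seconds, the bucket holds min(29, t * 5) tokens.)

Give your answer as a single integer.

Need t * 5 >= 9, so t >= 9/5.
Smallest integer t = ceil(9/5) = 2.

Answer: 2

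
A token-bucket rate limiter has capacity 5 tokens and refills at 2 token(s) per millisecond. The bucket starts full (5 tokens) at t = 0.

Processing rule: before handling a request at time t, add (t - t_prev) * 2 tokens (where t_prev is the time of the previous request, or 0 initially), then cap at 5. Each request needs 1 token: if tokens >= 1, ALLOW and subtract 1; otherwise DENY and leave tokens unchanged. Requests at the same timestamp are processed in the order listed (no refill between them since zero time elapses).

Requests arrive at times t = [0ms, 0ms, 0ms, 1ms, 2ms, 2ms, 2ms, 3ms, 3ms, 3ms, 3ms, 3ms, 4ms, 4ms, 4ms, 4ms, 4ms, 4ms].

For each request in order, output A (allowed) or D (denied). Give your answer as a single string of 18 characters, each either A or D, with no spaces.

Simulating step by step:
  req#1 t=0ms: ALLOW
  req#2 t=0ms: ALLOW
  req#3 t=0ms: ALLOW
  req#4 t=1ms: ALLOW
  req#5 t=2ms: ALLOW
  req#6 t=2ms: ALLOW
  req#7 t=2ms: ALLOW
  req#8 t=3ms: ALLOW
  req#9 t=3ms: ALLOW
  req#10 t=3ms: ALLOW
  req#11 t=3ms: ALLOW
  req#12 t=3ms: DENY
  req#13 t=4ms: ALLOW
  req#14 t=4ms: ALLOW
  req#15 t=4ms: DENY
  req#16 t=4ms: DENY
  req#17 t=4ms: DENY
  req#18 t=4ms: DENY

Answer: AAAAAAAAAAADAADDDD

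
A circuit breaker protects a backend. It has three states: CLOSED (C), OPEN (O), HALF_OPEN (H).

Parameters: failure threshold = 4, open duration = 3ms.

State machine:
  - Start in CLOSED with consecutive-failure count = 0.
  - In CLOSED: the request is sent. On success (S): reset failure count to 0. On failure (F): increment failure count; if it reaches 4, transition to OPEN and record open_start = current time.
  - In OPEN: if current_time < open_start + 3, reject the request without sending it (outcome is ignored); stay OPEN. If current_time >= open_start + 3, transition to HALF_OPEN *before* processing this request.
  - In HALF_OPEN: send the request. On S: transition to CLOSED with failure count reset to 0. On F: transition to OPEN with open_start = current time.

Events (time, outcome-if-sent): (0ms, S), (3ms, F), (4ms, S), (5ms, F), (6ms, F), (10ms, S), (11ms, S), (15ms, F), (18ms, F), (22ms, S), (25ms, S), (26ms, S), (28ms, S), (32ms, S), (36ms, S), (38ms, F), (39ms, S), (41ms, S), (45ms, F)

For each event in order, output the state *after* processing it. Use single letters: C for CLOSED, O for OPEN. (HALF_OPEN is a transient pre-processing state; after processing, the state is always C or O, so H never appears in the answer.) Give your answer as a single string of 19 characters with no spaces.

Answer: CCCCCCCCCCCCCCCCCCC

Derivation:
State after each event:
  event#1 t=0ms outcome=S: state=CLOSED
  event#2 t=3ms outcome=F: state=CLOSED
  event#3 t=4ms outcome=S: state=CLOSED
  event#4 t=5ms outcome=F: state=CLOSED
  event#5 t=6ms outcome=F: state=CLOSED
  event#6 t=10ms outcome=S: state=CLOSED
  event#7 t=11ms outcome=S: state=CLOSED
  event#8 t=15ms outcome=F: state=CLOSED
  event#9 t=18ms outcome=F: state=CLOSED
  event#10 t=22ms outcome=S: state=CLOSED
  event#11 t=25ms outcome=S: state=CLOSED
  event#12 t=26ms outcome=S: state=CLOSED
  event#13 t=28ms outcome=S: state=CLOSED
  event#14 t=32ms outcome=S: state=CLOSED
  event#15 t=36ms outcome=S: state=CLOSED
  event#16 t=38ms outcome=F: state=CLOSED
  event#17 t=39ms outcome=S: state=CLOSED
  event#18 t=41ms outcome=S: state=CLOSED
  event#19 t=45ms outcome=F: state=CLOSED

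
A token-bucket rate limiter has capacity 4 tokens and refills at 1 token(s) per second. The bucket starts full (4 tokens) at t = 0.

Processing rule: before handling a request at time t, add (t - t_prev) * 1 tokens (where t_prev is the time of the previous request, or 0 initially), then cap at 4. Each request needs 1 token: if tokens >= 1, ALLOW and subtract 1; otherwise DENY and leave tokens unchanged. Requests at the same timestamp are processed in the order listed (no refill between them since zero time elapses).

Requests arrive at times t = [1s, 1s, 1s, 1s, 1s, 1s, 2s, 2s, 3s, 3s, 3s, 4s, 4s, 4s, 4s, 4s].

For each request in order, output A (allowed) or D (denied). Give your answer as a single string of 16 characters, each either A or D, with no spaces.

Answer: AAAADDADADDADDDD

Derivation:
Simulating step by step:
  req#1 t=1s: ALLOW
  req#2 t=1s: ALLOW
  req#3 t=1s: ALLOW
  req#4 t=1s: ALLOW
  req#5 t=1s: DENY
  req#6 t=1s: DENY
  req#7 t=2s: ALLOW
  req#8 t=2s: DENY
  req#9 t=3s: ALLOW
  req#10 t=3s: DENY
  req#11 t=3s: DENY
  req#12 t=4s: ALLOW
  req#13 t=4s: DENY
  req#14 t=4s: DENY
  req#15 t=4s: DENY
  req#16 t=4s: DENY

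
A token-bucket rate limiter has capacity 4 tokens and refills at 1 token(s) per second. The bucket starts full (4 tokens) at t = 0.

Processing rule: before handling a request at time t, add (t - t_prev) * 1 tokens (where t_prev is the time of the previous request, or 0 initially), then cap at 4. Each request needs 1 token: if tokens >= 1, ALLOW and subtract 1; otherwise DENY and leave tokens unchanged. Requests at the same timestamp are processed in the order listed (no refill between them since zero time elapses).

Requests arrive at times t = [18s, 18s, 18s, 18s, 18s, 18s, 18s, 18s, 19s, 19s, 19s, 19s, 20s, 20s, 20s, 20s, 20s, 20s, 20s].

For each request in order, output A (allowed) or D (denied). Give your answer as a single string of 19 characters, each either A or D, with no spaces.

Answer: AAAADDDDADDDADDDDDD

Derivation:
Simulating step by step:
  req#1 t=18s: ALLOW
  req#2 t=18s: ALLOW
  req#3 t=18s: ALLOW
  req#4 t=18s: ALLOW
  req#5 t=18s: DENY
  req#6 t=18s: DENY
  req#7 t=18s: DENY
  req#8 t=18s: DENY
  req#9 t=19s: ALLOW
  req#10 t=19s: DENY
  req#11 t=19s: DENY
  req#12 t=19s: DENY
  req#13 t=20s: ALLOW
  req#14 t=20s: DENY
  req#15 t=20s: DENY
  req#16 t=20s: DENY
  req#17 t=20s: DENY
  req#18 t=20s: DENY
  req#19 t=20s: DENY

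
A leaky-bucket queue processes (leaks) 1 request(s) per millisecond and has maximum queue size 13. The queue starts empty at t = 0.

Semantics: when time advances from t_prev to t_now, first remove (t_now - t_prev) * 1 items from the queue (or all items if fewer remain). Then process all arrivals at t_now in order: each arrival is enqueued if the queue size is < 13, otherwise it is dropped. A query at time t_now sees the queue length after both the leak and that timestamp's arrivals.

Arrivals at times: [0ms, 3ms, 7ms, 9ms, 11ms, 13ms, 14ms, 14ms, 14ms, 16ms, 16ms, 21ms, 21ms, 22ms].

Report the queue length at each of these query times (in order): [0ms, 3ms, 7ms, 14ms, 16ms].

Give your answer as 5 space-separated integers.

Answer: 1 1 1 3 3

Derivation:
Queue lengths at query times:
  query t=0ms: backlog = 1
  query t=3ms: backlog = 1
  query t=7ms: backlog = 1
  query t=14ms: backlog = 3
  query t=16ms: backlog = 3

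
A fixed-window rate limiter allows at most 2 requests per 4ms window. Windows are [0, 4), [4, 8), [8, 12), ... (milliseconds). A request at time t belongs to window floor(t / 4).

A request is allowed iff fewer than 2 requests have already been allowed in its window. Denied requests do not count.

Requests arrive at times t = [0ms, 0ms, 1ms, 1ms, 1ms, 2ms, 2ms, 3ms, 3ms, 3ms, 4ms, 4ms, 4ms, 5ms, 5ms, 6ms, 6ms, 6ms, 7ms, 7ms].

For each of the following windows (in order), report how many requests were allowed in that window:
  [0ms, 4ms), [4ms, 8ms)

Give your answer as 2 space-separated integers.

Answer: 2 2

Derivation:
Processing requests:
  req#1 t=0ms (window 0): ALLOW
  req#2 t=0ms (window 0): ALLOW
  req#3 t=1ms (window 0): DENY
  req#4 t=1ms (window 0): DENY
  req#5 t=1ms (window 0): DENY
  req#6 t=2ms (window 0): DENY
  req#7 t=2ms (window 0): DENY
  req#8 t=3ms (window 0): DENY
  req#9 t=3ms (window 0): DENY
  req#10 t=3ms (window 0): DENY
  req#11 t=4ms (window 1): ALLOW
  req#12 t=4ms (window 1): ALLOW
  req#13 t=4ms (window 1): DENY
  req#14 t=5ms (window 1): DENY
  req#15 t=5ms (window 1): DENY
  req#16 t=6ms (window 1): DENY
  req#17 t=6ms (window 1): DENY
  req#18 t=6ms (window 1): DENY
  req#19 t=7ms (window 1): DENY
  req#20 t=7ms (window 1): DENY

Allowed counts by window: 2 2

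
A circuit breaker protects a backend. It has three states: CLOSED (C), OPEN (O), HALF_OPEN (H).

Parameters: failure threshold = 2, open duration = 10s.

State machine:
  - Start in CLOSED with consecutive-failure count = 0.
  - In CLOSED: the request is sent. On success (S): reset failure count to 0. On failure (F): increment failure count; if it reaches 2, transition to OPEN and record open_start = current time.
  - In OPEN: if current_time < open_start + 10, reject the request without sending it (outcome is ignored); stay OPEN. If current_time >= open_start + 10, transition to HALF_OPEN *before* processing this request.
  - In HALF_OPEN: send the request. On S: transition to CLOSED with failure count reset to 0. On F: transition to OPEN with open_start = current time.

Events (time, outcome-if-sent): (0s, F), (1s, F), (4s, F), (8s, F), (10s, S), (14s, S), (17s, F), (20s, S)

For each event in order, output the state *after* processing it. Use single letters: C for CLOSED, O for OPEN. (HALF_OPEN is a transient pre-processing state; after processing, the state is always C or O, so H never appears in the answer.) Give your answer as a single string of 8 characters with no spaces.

State after each event:
  event#1 t=0s outcome=F: state=CLOSED
  event#2 t=1s outcome=F: state=OPEN
  event#3 t=4s outcome=F: state=OPEN
  event#4 t=8s outcome=F: state=OPEN
  event#5 t=10s outcome=S: state=OPEN
  event#6 t=14s outcome=S: state=CLOSED
  event#7 t=17s outcome=F: state=CLOSED
  event#8 t=20s outcome=S: state=CLOSED

Answer: COOOOCCC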